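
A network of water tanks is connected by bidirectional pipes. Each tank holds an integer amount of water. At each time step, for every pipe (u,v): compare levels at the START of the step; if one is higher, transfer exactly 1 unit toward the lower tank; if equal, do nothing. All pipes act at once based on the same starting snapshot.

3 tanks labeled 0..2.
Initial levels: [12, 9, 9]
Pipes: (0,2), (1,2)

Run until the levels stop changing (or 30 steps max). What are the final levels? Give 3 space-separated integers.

Step 1: flows [0->2,1=2] -> levels [11 9 10]
Step 2: flows [0->2,2->1] -> levels [10 10 10]
Step 3: flows [0=2,1=2] -> levels [10 10 10]
  -> stable (no change)

Answer: 10 10 10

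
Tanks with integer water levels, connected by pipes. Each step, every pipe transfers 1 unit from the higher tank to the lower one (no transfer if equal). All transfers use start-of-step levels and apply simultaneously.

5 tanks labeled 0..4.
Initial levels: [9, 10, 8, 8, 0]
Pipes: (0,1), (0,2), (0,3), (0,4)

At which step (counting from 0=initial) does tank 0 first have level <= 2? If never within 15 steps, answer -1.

Step 1: flows [1->0,0->2,0->3,0->4] -> levels [7 9 9 9 1]
Step 2: flows [1->0,2->0,3->0,0->4] -> levels [9 8 8 8 2]
Step 3: flows [0->1,0->2,0->3,0->4] -> levels [5 9 9 9 3]
Step 4: flows [1->0,2->0,3->0,0->4] -> levels [7 8 8 8 4]
Step 5: flows [1->0,2->0,3->0,0->4] -> levels [9 7 7 7 5]
Step 6: flows [0->1,0->2,0->3,0->4] -> levels [5 8 8 8 6]
Step 7: flows [1->0,2->0,3->0,4->0] -> levels [9 7 7 7 5]
  -> period-2 cycle (repeats step 5); tank 0 never drops to <=2
Tank 0 never reaches <=2 within 15 steps

Answer: -1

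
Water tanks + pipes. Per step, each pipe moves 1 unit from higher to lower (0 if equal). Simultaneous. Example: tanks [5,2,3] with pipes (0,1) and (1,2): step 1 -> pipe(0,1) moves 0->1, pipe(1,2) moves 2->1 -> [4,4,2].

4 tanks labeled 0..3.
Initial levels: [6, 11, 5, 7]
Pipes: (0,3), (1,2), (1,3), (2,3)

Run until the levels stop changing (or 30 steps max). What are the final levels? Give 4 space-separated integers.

Step 1: flows [3->0,1->2,1->3,3->2] -> levels [7 9 7 6]
Step 2: flows [0->3,1->2,1->3,2->3] -> levels [6 7 7 9]
Step 3: flows [3->0,1=2,3->1,3->2] -> levels [7 8 8 6]
Step 4: flows [0->3,1=2,1->3,2->3] -> levels [6 7 7 9]
  -> period-2 cycle: step 4 state = step 2 state; never stabilizes
  -> state at step 30: (30-2) mod 2 = 0, same as step 2 -> [6 7 7 9]

Answer: 6 7 7 9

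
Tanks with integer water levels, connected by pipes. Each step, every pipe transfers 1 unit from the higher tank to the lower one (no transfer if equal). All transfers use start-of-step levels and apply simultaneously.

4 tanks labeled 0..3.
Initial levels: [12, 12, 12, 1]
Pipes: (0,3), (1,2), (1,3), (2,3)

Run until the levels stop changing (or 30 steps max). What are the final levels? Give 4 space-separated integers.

Step 1: flows [0->3,1=2,1->3,2->3] -> levels [11 11 11 4]
Step 2: flows [0->3,1=2,1->3,2->3] -> levels [10 10 10 7]
Step 3: flows [0->3,1=2,1->3,2->3] -> levels [9 9 9 10]
Step 4: flows [3->0,1=2,3->1,3->2] -> levels [10 10 10 7]
  -> period-2 cycle: step 4 state = step 2 state; never stabilizes
  -> state at step 30: (30-2) mod 2 = 0, same as step 2 -> [10 10 10 7]

Answer: 10 10 10 7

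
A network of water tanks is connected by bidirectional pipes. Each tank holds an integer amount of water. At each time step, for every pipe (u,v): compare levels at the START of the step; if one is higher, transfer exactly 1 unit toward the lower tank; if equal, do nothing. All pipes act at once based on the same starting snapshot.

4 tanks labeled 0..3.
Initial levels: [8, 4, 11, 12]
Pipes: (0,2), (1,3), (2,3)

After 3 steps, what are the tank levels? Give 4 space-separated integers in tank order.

Answer: 9 7 11 8

Derivation:
Step 1: flows [2->0,3->1,3->2] -> levels [9 5 11 10]
Step 2: flows [2->0,3->1,2->3] -> levels [10 6 9 10]
Step 3: flows [0->2,3->1,3->2] -> levels [9 7 11 8]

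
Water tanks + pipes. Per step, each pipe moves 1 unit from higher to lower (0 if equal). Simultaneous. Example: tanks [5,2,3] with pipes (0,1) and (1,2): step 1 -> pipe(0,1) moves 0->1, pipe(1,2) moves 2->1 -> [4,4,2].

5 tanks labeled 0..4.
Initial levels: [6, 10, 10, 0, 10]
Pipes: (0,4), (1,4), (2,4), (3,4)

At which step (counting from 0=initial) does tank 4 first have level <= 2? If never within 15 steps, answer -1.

Answer: -1

Derivation:
Step 1: flows [4->0,1=4,2=4,4->3] -> levels [7 10 10 1 8]
Step 2: flows [4->0,1->4,2->4,4->3] -> levels [8 9 9 2 8]
Step 3: flows [0=4,1->4,2->4,4->3] -> levels [8 8 8 3 9]
Step 4: flows [4->0,4->1,4->2,4->3] -> levels [9 9 9 4 5]
Step 5: flows [0->4,1->4,2->4,4->3] -> levels [8 8 8 5 7]
Step 6: flows [0->4,1->4,2->4,4->3] -> levels [7 7 7 6 9]
Step 7: flows [4->0,4->1,4->2,4->3] -> levels [8 8 8 7 5]
Step 8: flows [0->4,1->4,2->4,3->4] -> levels [7 7 7 6 9]
  -> period-2 cycle (repeats step 6); tank 4 never drops to <=2
Tank 4 never reaches <=2 within 15 steps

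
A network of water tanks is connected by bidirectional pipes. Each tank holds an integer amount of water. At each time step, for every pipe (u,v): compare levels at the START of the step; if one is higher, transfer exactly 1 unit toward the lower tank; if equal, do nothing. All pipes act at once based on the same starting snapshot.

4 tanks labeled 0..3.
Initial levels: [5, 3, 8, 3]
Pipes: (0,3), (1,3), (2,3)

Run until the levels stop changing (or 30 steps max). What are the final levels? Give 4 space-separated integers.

Answer: 5 5 6 3

Derivation:
Step 1: flows [0->3,1=3,2->3] -> levels [4 3 7 5]
Step 2: flows [3->0,3->1,2->3] -> levels [5 4 6 4]
Step 3: flows [0->3,1=3,2->3] -> levels [4 4 5 6]
Step 4: flows [3->0,3->1,3->2] -> levels [5 5 6 3]
Step 5: flows [0->3,1->3,2->3] -> levels [4 4 5 6]
  -> period-2 cycle: step 5 state = step 3 state; never stabilizes
  -> state at step 30: (30-3) mod 2 = 1, same as step 4 -> [5 5 6 3]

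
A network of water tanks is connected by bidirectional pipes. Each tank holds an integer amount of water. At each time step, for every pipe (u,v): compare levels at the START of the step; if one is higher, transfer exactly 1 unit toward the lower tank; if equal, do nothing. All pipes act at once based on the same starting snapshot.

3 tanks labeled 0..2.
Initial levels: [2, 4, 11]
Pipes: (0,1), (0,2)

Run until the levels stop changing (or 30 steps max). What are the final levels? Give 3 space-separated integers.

Answer: 5 6 6

Derivation:
Step 1: flows [1->0,2->0] -> levels [4 3 10]
Step 2: flows [0->1,2->0] -> levels [4 4 9]
Step 3: flows [0=1,2->0] -> levels [5 4 8]
Step 4: flows [0->1,2->0] -> levels [5 5 7]
Step 5: flows [0=1,2->0] -> levels [6 5 6]
Step 6: flows [0->1,0=2] -> levels [5 6 6]
Step 7: flows [1->0,2->0] -> levels [7 5 5]
Step 8: flows [0->1,0->2] -> levels [5 6 6]
  -> period-2 cycle: step 8 state = step 6 state; never stabilizes
  -> state at step 30: (30-6) mod 2 = 0, same as step 6 -> [5 6 6]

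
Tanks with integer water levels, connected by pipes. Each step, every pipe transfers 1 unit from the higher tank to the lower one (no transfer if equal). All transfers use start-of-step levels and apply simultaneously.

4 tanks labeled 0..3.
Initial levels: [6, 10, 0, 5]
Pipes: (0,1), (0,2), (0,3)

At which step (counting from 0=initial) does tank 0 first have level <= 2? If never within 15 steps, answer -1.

Answer: -1

Derivation:
Step 1: flows [1->0,0->2,0->3] -> levels [5 9 1 6]
Step 2: flows [1->0,0->2,3->0] -> levels [6 8 2 5]
Step 3: flows [1->0,0->2,0->3] -> levels [5 7 3 6]
Step 4: flows [1->0,0->2,3->0] -> levels [6 6 4 5]
Step 5: flows [0=1,0->2,0->3] -> levels [4 6 5 6]
Step 6: flows [1->0,2->0,3->0] -> levels [7 5 4 5]
Step 7: flows [0->1,0->2,0->3] -> levels [4 6 5 6]
  -> period-2 cycle (repeats step 5); tank 0 never drops to <=2
Tank 0 never reaches <=2 within 15 steps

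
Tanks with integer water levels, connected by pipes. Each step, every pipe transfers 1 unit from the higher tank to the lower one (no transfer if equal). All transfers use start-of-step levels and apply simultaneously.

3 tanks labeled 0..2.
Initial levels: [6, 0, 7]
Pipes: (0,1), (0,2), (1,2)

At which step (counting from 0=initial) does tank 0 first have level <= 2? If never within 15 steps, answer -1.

Answer: -1

Derivation:
Step 1: flows [0->1,2->0,2->1] -> levels [6 2 5]
Step 2: flows [0->1,0->2,2->1] -> levels [4 4 5]
Step 3: flows [0=1,2->0,2->1] -> levels [5 5 3]
Step 4: flows [0=1,0->2,1->2] -> levels [4 4 5]
  -> period-2 cycle (repeats step 2); tank 0 never drops to <=2
Tank 0 never reaches <=2 within 15 steps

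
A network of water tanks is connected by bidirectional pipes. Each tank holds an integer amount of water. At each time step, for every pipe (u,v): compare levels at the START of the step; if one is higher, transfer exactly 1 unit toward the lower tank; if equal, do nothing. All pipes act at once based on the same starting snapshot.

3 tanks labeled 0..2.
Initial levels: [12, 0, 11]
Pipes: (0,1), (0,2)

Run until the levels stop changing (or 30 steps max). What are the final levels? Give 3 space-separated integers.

Answer: 7 8 8

Derivation:
Step 1: flows [0->1,0->2] -> levels [10 1 12]
Step 2: flows [0->1,2->0] -> levels [10 2 11]
Step 3: flows [0->1,2->0] -> levels [10 3 10]
Step 4: flows [0->1,0=2] -> levels [9 4 10]
Step 5: flows [0->1,2->0] -> levels [9 5 9]
Step 6: flows [0->1,0=2] -> levels [8 6 9]
Step 7: flows [0->1,2->0] -> levels [8 7 8]
Step 8: flows [0->1,0=2] -> levels [7 8 8]
Step 9: flows [1->0,2->0] -> levels [9 7 7]
Step 10: flows [0->1,0->2] -> levels [7 8 8]
  -> period-2 cycle: step 10 state = step 8 state; never stabilizes
  -> state at step 30: (30-8) mod 2 = 0, same as step 8 -> [7 8 8]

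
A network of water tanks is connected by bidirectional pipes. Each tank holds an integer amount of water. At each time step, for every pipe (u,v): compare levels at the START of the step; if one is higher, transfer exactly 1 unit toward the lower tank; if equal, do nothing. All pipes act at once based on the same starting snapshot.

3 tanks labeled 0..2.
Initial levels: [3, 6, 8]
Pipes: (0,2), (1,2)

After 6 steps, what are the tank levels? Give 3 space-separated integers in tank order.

Answer: 5 5 7

Derivation:
Step 1: flows [2->0,2->1] -> levels [4 7 6]
Step 2: flows [2->0,1->2] -> levels [5 6 6]
Step 3: flows [2->0,1=2] -> levels [6 6 5]
Step 4: flows [0->2,1->2] -> levels [5 5 7]
Step 5: flows [2->0,2->1] -> levels [6 6 5]
  -> period-2 cycle: step 5 state = step 3 state
  -> state at step 6: (6-3) mod 2 = 1, same as step 4 -> [5 5 7]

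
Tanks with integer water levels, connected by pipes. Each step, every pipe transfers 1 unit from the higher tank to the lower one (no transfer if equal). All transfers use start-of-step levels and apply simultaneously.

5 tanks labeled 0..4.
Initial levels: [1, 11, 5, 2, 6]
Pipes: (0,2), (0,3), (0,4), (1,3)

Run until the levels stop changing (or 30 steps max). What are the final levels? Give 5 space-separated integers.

Answer: 6 6 4 5 4

Derivation:
Step 1: flows [2->0,3->0,4->0,1->3] -> levels [4 10 4 2 5]
Step 2: flows [0=2,0->3,4->0,1->3] -> levels [4 9 4 4 4]
Step 3: flows [0=2,0=3,0=4,1->3] -> levels [4 8 4 5 4]
Step 4: flows [0=2,3->0,0=4,1->3] -> levels [5 7 4 5 4]
Step 5: flows [0->2,0=3,0->4,1->3] -> levels [3 6 5 6 5]
Step 6: flows [2->0,3->0,4->0,1=3] -> levels [6 6 4 5 4]
Step 7: flows [0->2,0->3,0->4,1->3] -> levels [3 5 5 7 5]
Step 8: flows [2->0,3->0,4->0,3->1] -> levels [6 6 4 5 4]
  -> period-2 cycle: step 8 state = step 6 state; never stabilizes
  -> state at step 30: (30-6) mod 2 = 0, same as step 6 -> [6 6 4 5 4]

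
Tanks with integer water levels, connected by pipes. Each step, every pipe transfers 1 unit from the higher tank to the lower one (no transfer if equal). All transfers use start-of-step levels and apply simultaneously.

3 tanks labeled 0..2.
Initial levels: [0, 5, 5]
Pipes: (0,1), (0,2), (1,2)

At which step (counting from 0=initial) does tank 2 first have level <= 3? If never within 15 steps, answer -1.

Answer: 2

Derivation:
Step 1: flows [1->0,2->0,1=2] -> levels [2 4 4]
Step 2: flows [1->0,2->0,1=2] -> levels [4 3 3]
Tank 2 first reaches <=3 at step 2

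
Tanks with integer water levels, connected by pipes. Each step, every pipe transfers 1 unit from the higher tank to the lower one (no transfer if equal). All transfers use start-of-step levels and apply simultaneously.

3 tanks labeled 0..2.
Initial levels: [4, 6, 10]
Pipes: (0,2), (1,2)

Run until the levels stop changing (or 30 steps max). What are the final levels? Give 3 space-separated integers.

Answer: 7 7 6

Derivation:
Step 1: flows [2->0,2->1] -> levels [5 7 8]
Step 2: flows [2->0,2->1] -> levels [6 8 6]
Step 3: flows [0=2,1->2] -> levels [6 7 7]
Step 4: flows [2->0,1=2] -> levels [7 7 6]
Step 5: flows [0->2,1->2] -> levels [6 6 8]
Step 6: flows [2->0,2->1] -> levels [7 7 6]
  -> period-2 cycle: step 6 state = step 4 state; never stabilizes
  -> state at step 30: (30-4) mod 2 = 0, same as step 4 -> [7 7 6]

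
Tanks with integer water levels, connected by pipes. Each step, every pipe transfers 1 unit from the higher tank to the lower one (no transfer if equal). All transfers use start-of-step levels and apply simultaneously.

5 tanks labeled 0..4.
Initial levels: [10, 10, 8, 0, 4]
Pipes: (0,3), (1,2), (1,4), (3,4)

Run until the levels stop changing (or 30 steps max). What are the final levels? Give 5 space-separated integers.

Answer: 6 8 6 7 5

Derivation:
Step 1: flows [0->3,1->2,1->4,4->3] -> levels [9 8 9 2 4]
Step 2: flows [0->3,2->1,1->4,4->3] -> levels [8 8 8 4 4]
Step 3: flows [0->3,1=2,1->4,3=4] -> levels [7 7 8 5 5]
Step 4: flows [0->3,2->1,1->4,3=4] -> levels [6 7 7 6 6]
Step 5: flows [0=3,1=2,1->4,3=4] -> levels [6 6 7 6 7]
Step 6: flows [0=3,2->1,4->1,4->3] -> levels [6 8 6 7 5]
Step 7: flows [3->0,1->2,1->4,3->4] -> levels [7 6 7 5 7]
Step 8: flows [0->3,2->1,4->1,4->3] -> levels [6 8 6 7 5]
  -> period-2 cycle: step 8 state = step 6 state; never stabilizes
  -> state at step 30: (30-6) mod 2 = 0, same as step 6 -> [6 8 6 7 5]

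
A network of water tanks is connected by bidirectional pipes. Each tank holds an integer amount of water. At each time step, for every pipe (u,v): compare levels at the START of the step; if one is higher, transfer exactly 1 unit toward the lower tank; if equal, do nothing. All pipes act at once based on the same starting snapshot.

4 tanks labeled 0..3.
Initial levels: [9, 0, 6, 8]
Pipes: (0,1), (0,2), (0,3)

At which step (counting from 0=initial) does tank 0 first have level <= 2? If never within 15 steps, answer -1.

Answer: -1

Derivation:
Step 1: flows [0->1,0->2,0->3] -> levels [6 1 7 9]
Step 2: flows [0->1,2->0,3->0] -> levels [7 2 6 8]
Step 3: flows [0->1,0->2,3->0] -> levels [6 3 7 7]
Step 4: flows [0->1,2->0,3->0] -> levels [7 4 6 6]
Step 5: flows [0->1,0->2,0->3] -> levels [4 5 7 7]
Step 6: flows [1->0,2->0,3->0] -> levels [7 4 6 6]
  -> period-2 cycle (repeats step 4); tank 0 never drops to <=2
Tank 0 never reaches <=2 within 15 steps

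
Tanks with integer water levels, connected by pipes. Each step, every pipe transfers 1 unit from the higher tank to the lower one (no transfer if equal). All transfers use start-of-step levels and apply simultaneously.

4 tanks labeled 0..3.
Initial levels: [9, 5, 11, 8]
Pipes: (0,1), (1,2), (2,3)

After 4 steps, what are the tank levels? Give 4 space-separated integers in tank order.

Answer: 7 9 8 9

Derivation:
Step 1: flows [0->1,2->1,2->3] -> levels [8 7 9 9]
Step 2: flows [0->1,2->1,2=3] -> levels [7 9 8 9]
Step 3: flows [1->0,1->2,3->2] -> levels [8 7 10 8]
Step 4: flows [0->1,2->1,2->3] -> levels [7 9 8 9]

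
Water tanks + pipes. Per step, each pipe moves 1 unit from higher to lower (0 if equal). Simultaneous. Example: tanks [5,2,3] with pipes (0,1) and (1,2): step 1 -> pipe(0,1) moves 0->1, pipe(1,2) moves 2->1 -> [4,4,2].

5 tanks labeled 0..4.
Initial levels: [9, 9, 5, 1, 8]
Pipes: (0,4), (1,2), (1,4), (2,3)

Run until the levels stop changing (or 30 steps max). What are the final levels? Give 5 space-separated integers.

Step 1: flows [0->4,1->2,1->4,2->3] -> levels [8 7 5 2 10]
Step 2: flows [4->0,1->2,4->1,2->3] -> levels [9 7 5 3 8]
Step 3: flows [0->4,1->2,4->1,2->3] -> levels [8 7 5 4 8]
Step 4: flows [0=4,1->2,4->1,2->3] -> levels [8 7 5 5 7]
Step 5: flows [0->4,1->2,1=4,2=3] -> levels [7 6 6 5 8]
Step 6: flows [4->0,1=2,4->1,2->3] -> levels [8 7 5 6 6]
Step 7: flows [0->4,1->2,1->4,3->2] -> levels [7 5 7 5 8]
Step 8: flows [4->0,2->1,4->1,2->3] -> levels [8 7 5 6 6]
  -> period-2 cycle: step 8 state = step 6 state; never stabilizes
  -> state at step 30: (30-6) mod 2 = 0, same as step 6 -> [8 7 5 6 6]

Answer: 8 7 5 6 6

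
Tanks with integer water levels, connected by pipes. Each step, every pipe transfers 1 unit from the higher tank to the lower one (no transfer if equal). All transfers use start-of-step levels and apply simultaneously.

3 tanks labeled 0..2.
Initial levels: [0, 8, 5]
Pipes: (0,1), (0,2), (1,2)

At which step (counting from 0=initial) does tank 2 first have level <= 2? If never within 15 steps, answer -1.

Answer: -1

Derivation:
Step 1: flows [1->0,2->0,1->2] -> levels [2 6 5]
Step 2: flows [1->0,2->0,1->2] -> levels [4 4 5]
Step 3: flows [0=1,2->0,2->1] -> levels [5 5 3]
Step 4: flows [0=1,0->2,1->2] -> levels [4 4 5]
  -> period-2 cycle (repeats step 2); tank 2 never drops to <=2
Tank 2 never reaches <=2 within 15 steps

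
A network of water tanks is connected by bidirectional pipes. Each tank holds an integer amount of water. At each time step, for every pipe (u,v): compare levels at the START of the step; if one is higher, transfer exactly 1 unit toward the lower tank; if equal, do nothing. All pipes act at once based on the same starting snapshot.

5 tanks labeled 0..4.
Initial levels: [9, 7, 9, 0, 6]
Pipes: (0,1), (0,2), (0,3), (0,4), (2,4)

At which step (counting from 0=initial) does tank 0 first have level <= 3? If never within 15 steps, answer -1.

Answer: -1

Derivation:
Step 1: flows [0->1,0=2,0->3,0->4,2->4] -> levels [6 8 8 1 8]
Step 2: flows [1->0,2->0,0->3,4->0,2=4] -> levels [8 7 7 2 7]
Step 3: flows [0->1,0->2,0->3,0->4,2=4] -> levels [4 8 8 3 8]
Step 4: flows [1->0,2->0,0->3,4->0,2=4] -> levels [6 7 7 4 7]
Step 5: flows [1->0,2->0,0->3,4->0,2=4] -> levels [8 6 6 5 6]
Step 6: flows [0->1,0->2,0->3,0->4,2=4] -> levels [4 7 7 6 7]
Step 7: flows [1->0,2->0,3->0,4->0,2=4] -> levels [8 6 6 5 6]
  -> period-2 cycle (repeats step 5); tank 0 never drops to <=3
Tank 0 never reaches <=3 within 15 steps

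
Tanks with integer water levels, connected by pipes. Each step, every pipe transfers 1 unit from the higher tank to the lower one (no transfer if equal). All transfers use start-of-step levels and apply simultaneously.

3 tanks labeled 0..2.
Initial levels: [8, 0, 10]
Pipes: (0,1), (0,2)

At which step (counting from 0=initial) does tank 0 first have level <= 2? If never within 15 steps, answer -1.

Answer: -1

Derivation:
Step 1: flows [0->1,2->0] -> levels [8 1 9]
Step 2: flows [0->1,2->0] -> levels [8 2 8]
Step 3: flows [0->1,0=2] -> levels [7 3 8]
Step 4: flows [0->1,2->0] -> levels [7 4 7]
Step 5: flows [0->1,0=2] -> levels [6 5 7]
Step 6: flows [0->1,2->0] -> levels [6 6 6]
Step 7: flows [0=1,0=2] -> levels [6 6 6]
  -> stable; tank 0 stays at 6 > 2
Tank 0 never reaches <=2 within 15 steps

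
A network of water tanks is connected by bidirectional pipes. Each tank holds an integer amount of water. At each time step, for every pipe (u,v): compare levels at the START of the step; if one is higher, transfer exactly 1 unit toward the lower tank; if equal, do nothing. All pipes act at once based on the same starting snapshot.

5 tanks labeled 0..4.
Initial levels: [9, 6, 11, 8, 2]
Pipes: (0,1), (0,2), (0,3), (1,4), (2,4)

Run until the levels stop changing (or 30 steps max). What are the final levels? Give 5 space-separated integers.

Answer: 9 6 6 8 7

Derivation:
Step 1: flows [0->1,2->0,0->3,1->4,2->4] -> levels [8 6 9 9 4]
Step 2: flows [0->1,2->0,3->0,1->4,2->4] -> levels [9 6 7 8 6]
Step 3: flows [0->1,0->2,0->3,1=4,2->4] -> levels [6 7 7 9 7]
Step 4: flows [1->0,2->0,3->0,1=4,2=4] -> levels [9 6 6 8 7]
Step 5: flows [0->1,0->2,0->3,4->1,4->2] -> levels [6 8 8 9 5]
Step 6: flows [1->0,2->0,3->0,1->4,2->4] -> levels [9 6 6 8 7]
  -> period-2 cycle: step 6 state = step 4 state; never stabilizes
  -> state at step 30: (30-4) mod 2 = 0, same as step 4 -> [9 6 6 8 7]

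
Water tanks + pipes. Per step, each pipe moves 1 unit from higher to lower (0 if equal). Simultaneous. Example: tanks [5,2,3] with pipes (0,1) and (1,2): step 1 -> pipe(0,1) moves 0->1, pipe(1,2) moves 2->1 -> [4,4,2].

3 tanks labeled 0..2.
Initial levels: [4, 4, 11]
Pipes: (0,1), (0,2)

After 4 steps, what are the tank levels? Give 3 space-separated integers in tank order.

Answer: 6 6 7

Derivation:
Step 1: flows [0=1,2->0] -> levels [5 4 10]
Step 2: flows [0->1,2->0] -> levels [5 5 9]
Step 3: flows [0=1,2->0] -> levels [6 5 8]
Step 4: flows [0->1,2->0] -> levels [6 6 7]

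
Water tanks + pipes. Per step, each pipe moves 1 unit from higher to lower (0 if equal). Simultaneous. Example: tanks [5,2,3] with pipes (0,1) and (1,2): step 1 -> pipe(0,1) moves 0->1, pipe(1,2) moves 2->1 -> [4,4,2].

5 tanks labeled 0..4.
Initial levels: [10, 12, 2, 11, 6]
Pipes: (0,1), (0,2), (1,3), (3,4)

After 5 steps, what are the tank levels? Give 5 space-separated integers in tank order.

Answer: 8 8 7 9 9

Derivation:
Step 1: flows [1->0,0->2,1->3,3->4] -> levels [10 10 3 11 7]
Step 2: flows [0=1,0->2,3->1,3->4] -> levels [9 11 4 9 8]
Step 3: flows [1->0,0->2,1->3,3->4] -> levels [9 9 5 9 9]
Step 4: flows [0=1,0->2,1=3,3=4] -> levels [8 9 6 9 9]
Step 5: flows [1->0,0->2,1=3,3=4] -> levels [8 8 7 9 9]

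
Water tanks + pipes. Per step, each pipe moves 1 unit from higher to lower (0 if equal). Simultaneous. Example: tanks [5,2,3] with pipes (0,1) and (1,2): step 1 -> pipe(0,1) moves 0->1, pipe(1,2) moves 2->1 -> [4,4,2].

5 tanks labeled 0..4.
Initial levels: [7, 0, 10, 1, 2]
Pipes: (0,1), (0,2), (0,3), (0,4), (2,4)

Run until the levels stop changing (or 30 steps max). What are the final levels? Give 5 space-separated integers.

Answer: 4 4 4 4 4

Derivation:
Step 1: flows [0->1,2->0,0->3,0->4,2->4] -> levels [5 1 8 2 4]
Step 2: flows [0->1,2->0,0->3,0->4,2->4] -> levels [3 2 6 3 6]
Step 3: flows [0->1,2->0,0=3,4->0,2=4] -> levels [4 3 5 3 5]
Step 4: flows [0->1,2->0,0->3,4->0,2=4] -> levels [4 4 4 4 4]
Step 5: flows [0=1,0=2,0=3,0=4,2=4] -> levels [4 4 4 4 4]
  -> stable (no change)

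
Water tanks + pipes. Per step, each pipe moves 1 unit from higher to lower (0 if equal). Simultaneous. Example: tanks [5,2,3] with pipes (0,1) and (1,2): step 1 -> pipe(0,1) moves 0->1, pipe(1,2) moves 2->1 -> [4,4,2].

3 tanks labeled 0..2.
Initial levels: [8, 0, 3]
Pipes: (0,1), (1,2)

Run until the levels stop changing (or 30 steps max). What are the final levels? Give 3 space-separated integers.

Step 1: flows [0->1,2->1] -> levels [7 2 2]
Step 2: flows [0->1,1=2] -> levels [6 3 2]
Step 3: flows [0->1,1->2] -> levels [5 3 3]
Step 4: flows [0->1,1=2] -> levels [4 4 3]
Step 5: flows [0=1,1->2] -> levels [4 3 4]
Step 6: flows [0->1,2->1] -> levels [3 5 3]
Step 7: flows [1->0,1->2] -> levels [4 3 4]
  -> period-2 cycle: step 7 state = step 5 state; never stabilizes
  -> state at step 30: (30-5) mod 2 = 1, same as step 6 -> [3 5 3]

Answer: 3 5 3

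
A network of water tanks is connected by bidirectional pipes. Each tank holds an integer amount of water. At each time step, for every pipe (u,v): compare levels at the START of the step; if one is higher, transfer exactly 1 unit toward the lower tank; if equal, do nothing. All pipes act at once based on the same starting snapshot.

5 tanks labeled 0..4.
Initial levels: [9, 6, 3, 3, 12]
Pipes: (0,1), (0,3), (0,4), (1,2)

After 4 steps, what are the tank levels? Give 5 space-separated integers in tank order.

Answer: 7 6 6 6 8

Derivation:
Step 1: flows [0->1,0->3,4->0,1->2] -> levels [8 6 4 4 11]
Step 2: flows [0->1,0->3,4->0,1->2] -> levels [7 6 5 5 10]
Step 3: flows [0->1,0->3,4->0,1->2] -> levels [6 6 6 6 9]
Step 4: flows [0=1,0=3,4->0,1=2] -> levels [7 6 6 6 8]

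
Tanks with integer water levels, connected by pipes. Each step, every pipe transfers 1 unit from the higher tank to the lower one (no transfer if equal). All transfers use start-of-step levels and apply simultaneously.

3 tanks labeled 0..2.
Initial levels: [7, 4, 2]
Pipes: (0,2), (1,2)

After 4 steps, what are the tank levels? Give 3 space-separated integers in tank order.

Answer: 5 5 3

Derivation:
Step 1: flows [0->2,1->2] -> levels [6 3 4]
Step 2: flows [0->2,2->1] -> levels [5 4 4]
Step 3: flows [0->2,1=2] -> levels [4 4 5]
Step 4: flows [2->0,2->1] -> levels [5 5 3]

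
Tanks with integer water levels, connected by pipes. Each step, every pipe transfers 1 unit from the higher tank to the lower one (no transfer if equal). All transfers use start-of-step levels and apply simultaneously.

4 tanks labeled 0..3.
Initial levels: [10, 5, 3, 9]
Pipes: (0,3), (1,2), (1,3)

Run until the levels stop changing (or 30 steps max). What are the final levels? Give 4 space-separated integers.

Answer: 6 6 7 8

Derivation:
Step 1: flows [0->3,1->2,3->1] -> levels [9 5 4 9]
Step 2: flows [0=3,1->2,3->1] -> levels [9 5 5 8]
Step 3: flows [0->3,1=2,3->1] -> levels [8 6 5 8]
Step 4: flows [0=3,1->2,3->1] -> levels [8 6 6 7]
Step 5: flows [0->3,1=2,3->1] -> levels [7 7 6 7]
Step 6: flows [0=3,1->2,1=3] -> levels [7 6 7 7]
Step 7: flows [0=3,2->1,3->1] -> levels [7 8 6 6]
Step 8: flows [0->3,1->2,1->3] -> levels [6 6 7 8]
Step 9: flows [3->0,2->1,3->1] -> levels [7 8 6 6]
  -> period-2 cycle: step 9 state = step 7 state; never stabilizes
  -> state at step 30: (30-7) mod 2 = 1, same as step 8 -> [6 6 7 8]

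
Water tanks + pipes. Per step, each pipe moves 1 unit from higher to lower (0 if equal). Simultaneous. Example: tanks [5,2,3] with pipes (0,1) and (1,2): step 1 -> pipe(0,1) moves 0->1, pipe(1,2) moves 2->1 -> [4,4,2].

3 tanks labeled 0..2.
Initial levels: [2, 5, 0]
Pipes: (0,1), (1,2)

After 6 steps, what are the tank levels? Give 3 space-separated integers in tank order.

Answer: 3 1 3

Derivation:
Step 1: flows [1->0,1->2] -> levels [3 3 1]
Step 2: flows [0=1,1->2] -> levels [3 2 2]
Step 3: flows [0->1,1=2] -> levels [2 3 2]
Step 4: flows [1->0,1->2] -> levels [3 1 3]
Step 5: flows [0->1,2->1] -> levels [2 3 2]
  -> period-2 cycle: step 5 state = step 3 state
  -> state at step 6: (6-3) mod 2 = 1, same as step 4 -> [3 1 3]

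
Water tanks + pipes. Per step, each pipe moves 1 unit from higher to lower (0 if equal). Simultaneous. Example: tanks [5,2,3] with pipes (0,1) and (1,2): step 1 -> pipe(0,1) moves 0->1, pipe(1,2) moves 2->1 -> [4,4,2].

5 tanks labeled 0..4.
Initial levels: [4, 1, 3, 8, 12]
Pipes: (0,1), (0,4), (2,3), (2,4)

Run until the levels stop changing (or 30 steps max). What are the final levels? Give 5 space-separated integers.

Answer: 4 6 5 7 6

Derivation:
Step 1: flows [0->1,4->0,3->2,4->2] -> levels [4 2 5 7 10]
Step 2: flows [0->1,4->0,3->2,4->2] -> levels [4 3 7 6 8]
Step 3: flows [0->1,4->0,2->3,4->2] -> levels [4 4 7 7 6]
Step 4: flows [0=1,4->0,2=3,2->4] -> levels [5 4 6 7 6]
Step 5: flows [0->1,4->0,3->2,2=4] -> levels [5 5 7 6 5]
Step 6: flows [0=1,0=4,2->3,2->4] -> levels [5 5 5 7 6]
Step 7: flows [0=1,4->0,3->2,4->2] -> levels [6 5 7 6 4]
Step 8: flows [0->1,0->4,2->3,2->4] -> levels [4 6 5 7 6]
Step 9: flows [1->0,4->0,3->2,4->2] -> levels [6 5 7 6 4]
  -> period-2 cycle: step 9 state = step 7 state; never stabilizes
  -> state at step 30: (30-7) mod 2 = 1, same as step 8 -> [4 6 5 7 6]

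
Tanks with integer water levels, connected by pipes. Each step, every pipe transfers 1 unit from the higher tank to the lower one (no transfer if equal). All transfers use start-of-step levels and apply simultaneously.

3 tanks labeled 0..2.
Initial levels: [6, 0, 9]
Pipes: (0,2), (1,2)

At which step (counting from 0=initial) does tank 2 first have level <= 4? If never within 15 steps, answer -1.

Answer: -1

Derivation:
Step 1: flows [2->0,2->1] -> levels [7 1 7]
Step 2: flows [0=2,2->1] -> levels [7 2 6]
Step 3: flows [0->2,2->1] -> levels [6 3 6]
Step 4: flows [0=2,2->1] -> levels [6 4 5]
Step 5: flows [0->2,2->1] -> levels [5 5 5]
Step 6: flows [0=2,1=2] -> levels [5 5 5]
  -> stable; tank 2 stays at 5 > 4
Tank 2 never reaches <=4 within 15 steps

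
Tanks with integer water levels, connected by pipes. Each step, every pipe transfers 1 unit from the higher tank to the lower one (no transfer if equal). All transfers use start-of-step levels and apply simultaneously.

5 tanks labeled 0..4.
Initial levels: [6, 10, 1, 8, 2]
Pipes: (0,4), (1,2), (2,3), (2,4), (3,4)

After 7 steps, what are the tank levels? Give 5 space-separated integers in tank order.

Answer: 5 6 5 7 4

Derivation:
Step 1: flows [0->4,1->2,3->2,4->2,3->4] -> levels [5 9 4 6 3]
Step 2: flows [0->4,1->2,3->2,2->4,3->4] -> levels [4 8 5 4 6]
Step 3: flows [4->0,1->2,2->3,4->2,4->3] -> levels [5 7 6 6 3]
Step 4: flows [0->4,1->2,2=3,2->4,3->4] -> levels [4 6 6 5 6]
Step 5: flows [4->0,1=2,2->3,2=4,4->3] -> levels [5 6 5 7 4]
Step 6: flows [0->4,1->2,3->2,2->4,3->4] -> levels [4 5 6 5 7]
Step 7: flows [4->0,2->1,2->3,4->2,4->3] -> levels [5 6 5 7 4]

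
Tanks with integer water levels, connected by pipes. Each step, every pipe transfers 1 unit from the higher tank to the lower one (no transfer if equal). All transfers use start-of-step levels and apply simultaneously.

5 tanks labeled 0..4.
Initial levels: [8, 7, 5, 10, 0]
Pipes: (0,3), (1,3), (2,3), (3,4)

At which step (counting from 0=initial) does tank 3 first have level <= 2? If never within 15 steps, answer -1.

Step 1: flows [3->0,3->1,3->2,3->4] -> levels [9 8 6 6 1]
Step 2: flows [0->3,1->3,2=3,3->4] -> levels [8 7 6 7 2]
Step 3: flows [0->3,1=3,3->2,3->4] -> levels [7 7 7 6 3]
Step 4: flows [0->3,1->3,2->3,3->4] -> levels [6 6 6 8 4]
Step 5: flows [3->0,3->1,3->2,3->4] -> levels [7 7 7 4 5]
Step 6: flows [0->3,1->3,2->3,4->3] -> levels [6 6 6 8 4]
  -> period-2 cycle (repeats step 4); tank 3 never drops to <=2
Tank 3 never reaches <=2 within 15 steps

Answer: -1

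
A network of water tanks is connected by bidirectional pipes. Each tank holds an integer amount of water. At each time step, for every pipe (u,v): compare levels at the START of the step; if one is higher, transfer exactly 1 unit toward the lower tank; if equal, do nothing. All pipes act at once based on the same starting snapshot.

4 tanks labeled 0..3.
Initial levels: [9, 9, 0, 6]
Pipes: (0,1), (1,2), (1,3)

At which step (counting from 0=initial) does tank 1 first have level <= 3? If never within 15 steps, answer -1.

Answer: -1

Derivation:
Step 1: flows [0=1,1->2,1->3] -> levels [9 7 1 7]
Step 2: flows [0->1,1->2,1=3] -> levels [8 7 2 7]
Step 3: flows [0->1,1->2,1=3] -> levels [7 7 3 7]
Step 4: flows [0=1,1->2,1=3] -> levels [7 6 4 7]
Step 5: flows [0->1,1->2,3->1] -> levels [6 7 5 6]
Step 6: flows [1->0,1->2,1->3] -> levels [7 4 6 7]
Step 7: flows [0->1,2->1,3->1] -> levels [6 7 5 6]
  -> period-2 cycle (repeats step 5); tank 1 never drops to <=3
Tank 1 never reaches <=3 within 15 steps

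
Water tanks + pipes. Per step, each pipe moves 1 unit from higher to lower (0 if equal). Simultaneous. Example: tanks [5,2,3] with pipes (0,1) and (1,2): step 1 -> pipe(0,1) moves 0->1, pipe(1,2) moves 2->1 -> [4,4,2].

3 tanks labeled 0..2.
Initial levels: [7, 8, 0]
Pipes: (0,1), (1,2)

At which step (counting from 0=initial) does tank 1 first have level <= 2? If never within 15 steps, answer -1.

Step 1: flows [1->0,1->2] -> levels [8 6 1]
Step 2: flows [0->1,1->2] -> levels [7 6 2]
Step 3: flows [0->1,1->2] -> levels [6 6 3]
Step 4: flows [0=1,1->2] -> levels [6 5 4]
Step 5: flows [0->1,1->2] -> levels [5 5 5]
Step 6: flows [0=1,1=2] -> levels [5 5 5]
  -> stable; tank 1 stays at 5 > 2
Tank 1 never reaches <=2 within 15 steps

Answer: -1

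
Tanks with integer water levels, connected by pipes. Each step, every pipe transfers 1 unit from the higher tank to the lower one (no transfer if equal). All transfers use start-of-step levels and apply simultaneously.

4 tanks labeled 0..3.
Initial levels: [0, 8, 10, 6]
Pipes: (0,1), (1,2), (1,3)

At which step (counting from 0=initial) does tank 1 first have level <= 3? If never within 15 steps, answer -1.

Answer: -1

Derivation:
Step 1: flows [1->0,2->1,1->3] -> levels [1 7 9 7]
Step 2: flows [1->0,2->1,1=3] -> levels [2 7 8 7]
Step 3: flows [1->0,2->1,1=3] -> levels [3 7 7 7]
Step 4: flows [1->0,1=2,1=3] -> levels [4 6 7 7]
Step 5: flows [1->0,2->1,3->1] -> levels [5 7 6 6]
Step 6: flows [1->0,1->2,1->3] -> levels [6 4 7 7]
Step 7: flows [0->1,2->1,3->1] -> levels [5 7 6 6]
  -> period-2 cycle (repeats step 5); tank 1 never drops to <=3
Tank 1 never reaches <=3 within 15 steps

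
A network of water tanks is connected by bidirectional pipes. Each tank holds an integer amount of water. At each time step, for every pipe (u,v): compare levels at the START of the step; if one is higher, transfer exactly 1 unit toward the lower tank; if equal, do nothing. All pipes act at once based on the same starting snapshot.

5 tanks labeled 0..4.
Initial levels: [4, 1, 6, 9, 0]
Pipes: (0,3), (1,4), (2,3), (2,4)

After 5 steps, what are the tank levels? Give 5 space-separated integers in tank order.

Step 1: flows [3->0,1->4,3->2,2->4] -> levels [5 0 6 7 2]
Step 2: flows [3->0,4->1,3->2,2->4] -> levels [6 1 6 5 2]
Step 3: flows [0->3,4->1,2->3,2->4] -> levels [5 2 4 7 2]
Step 4: flows [3->0,1=4,3->2,2->4] -> levels [6 2 4 5 3]
Step 5: flows [0->3,4->1,3->2,2->4] -> levels [5 3 4 5 3]

Answer: 5 3 4 5 3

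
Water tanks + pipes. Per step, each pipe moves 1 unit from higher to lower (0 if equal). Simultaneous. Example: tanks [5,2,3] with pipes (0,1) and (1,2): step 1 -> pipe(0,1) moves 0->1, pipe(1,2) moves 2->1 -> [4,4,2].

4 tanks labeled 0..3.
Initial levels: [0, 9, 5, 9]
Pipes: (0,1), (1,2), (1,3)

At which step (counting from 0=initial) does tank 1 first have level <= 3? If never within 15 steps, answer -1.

Step 1: flows [1->0,1->2,1=3] -> levels [1 7 6 9]
Step 2: flows [1->0,1->2,3->1] -> levels [2 6 7 8]
Step 3: flows [1->0,2->1,3->1] -> levels [3 7 6 7]
Step 4: flows [1->0,1->2,1=3] -> levels [4 5 7 7]
Step 5: flows [1->0,2->1,3->1] -> levels [5 6 6 6]
Step 6: flows [1->0,1=2,1=3] -> levels [6 5 6 6]
Step 7: flows [0->1,2->1,3->1] -> levels [5 8 5 5]
Step 8: flows [1->0,1->2,1->3] -> levels [6 5 6 6]
  -> period-2 cycle (repeats step 6); tank 1 never drops to <=3
Tank 1 never reaches <=3 within 15 steps

Answer: -1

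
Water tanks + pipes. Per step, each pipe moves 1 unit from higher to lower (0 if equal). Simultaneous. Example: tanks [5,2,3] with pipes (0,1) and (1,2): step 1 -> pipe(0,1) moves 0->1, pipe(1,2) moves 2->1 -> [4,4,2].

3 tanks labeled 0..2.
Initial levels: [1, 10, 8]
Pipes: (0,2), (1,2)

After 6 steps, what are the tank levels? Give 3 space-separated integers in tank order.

Step 1: flows [2->0,1->2] -> levels [2 9 8]
Step 2: flows [2->0,1->2] -> levels [3 8 8]
Step 3: flows [2->0,1=2] -> levels [4 8 7]
Step 4: flows [2->0,1->2] -> levels [5 7 7]
Step 5: flows [2->0,1=2] -> levels [6 7 6]
Step 6: flows [0=2,1->2] -> levels [6 6 7]

Answer: 6 6 7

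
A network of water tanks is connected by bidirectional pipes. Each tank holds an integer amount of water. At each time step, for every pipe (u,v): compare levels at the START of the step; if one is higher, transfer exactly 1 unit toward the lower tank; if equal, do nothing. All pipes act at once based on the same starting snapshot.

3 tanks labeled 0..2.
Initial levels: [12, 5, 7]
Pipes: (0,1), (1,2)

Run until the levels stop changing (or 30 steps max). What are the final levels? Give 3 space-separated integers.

Step 1: flows [0->1,2->1] -> levels [11 7 6]
Step 2: flows [0->1,1->2] -> levels [10 7 7]
Step 3: flows [0->1,1=2] -> levels [9 8 7]
Step 4: flows [0->1,1->2] -> levels [8 8 8]
Step 5: flows [0=1,1=2] -> levels [8 8 8]
  -> stable (no change)

Answer: 8 8 8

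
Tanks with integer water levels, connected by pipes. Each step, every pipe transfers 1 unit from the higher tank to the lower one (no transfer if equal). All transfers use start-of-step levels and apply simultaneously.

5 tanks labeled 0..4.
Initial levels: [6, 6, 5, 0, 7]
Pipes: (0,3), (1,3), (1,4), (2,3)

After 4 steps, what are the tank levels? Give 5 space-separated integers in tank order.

Step 1: flows [0->3,1->3,4->1,2->3] -> levels [5 6 4 3 6]
Step 2: flows [0->3,1->3,1=4,2->3] -> levels [4 5 3 6 6]
Step 3: flows [3->0,3->1,4->1,3->2] -> levels [5 7 4 3 5]
Step 4: flows [0->3,1->3,1->4,2->3] -> levels [4 5 3 6 6]

Answer: 4 5 3 6 6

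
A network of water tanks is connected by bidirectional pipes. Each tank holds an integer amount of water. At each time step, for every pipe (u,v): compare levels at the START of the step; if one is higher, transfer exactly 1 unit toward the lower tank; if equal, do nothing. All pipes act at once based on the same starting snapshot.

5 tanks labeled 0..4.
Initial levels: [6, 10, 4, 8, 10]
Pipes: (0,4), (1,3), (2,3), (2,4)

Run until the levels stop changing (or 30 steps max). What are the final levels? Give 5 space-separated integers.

Step 1: flows [4->0,1->3,3->2,4->2] -> levels [7 9 6 8 8]
Step 2: flows [4->0,1->3,3->2,4->2] -> levels [8 8 8 8 6]
Step 3: flows [0->4,1=3,2=3,2->4] -> levels [7 8 7 8 8]
Step 4: flows [4->0,1=3,3->2,4->2] -> levels [8 8 9 7 6]
Step 5: flows [0->4,1->3,2->3,2->4] -> levels [7 7 7 9 8]
Step 6: flows [4->0,3->1,3->2,4->2] -> levels [8 8 9 7 6]
  -> period-2 cycle: step 6 state = step 4 state; never stabilizes
  -> state at step 30: (30-4) mod 2 = 0, same as step 4 -> [8 8 9 7 6]

Answer: 8 8 9 7 6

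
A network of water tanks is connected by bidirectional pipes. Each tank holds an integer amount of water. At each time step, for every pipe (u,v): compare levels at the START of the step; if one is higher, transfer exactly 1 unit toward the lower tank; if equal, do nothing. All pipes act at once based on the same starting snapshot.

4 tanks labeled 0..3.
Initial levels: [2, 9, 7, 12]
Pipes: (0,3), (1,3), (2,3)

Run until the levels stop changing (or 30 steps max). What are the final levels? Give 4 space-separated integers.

Answer: 8 8 8 6

Derivation:
Step 1: flows [3->0,3->1,3->2] -> levels [3 10 8 9]
Step 2: flows [3->0,1->3,3->2] -> levels [4 9 9 8]
Step 3: flows [3->0,1->3,2->3] -> levels [5 8 8 9]
Step 4: flows [3->0,3->1,3->2] -> levels [6 9 9 6]
Step 5: flows [0=3,1->3,2->3] -> levels [6 8 8 8]
Step 6: flows [3->0,1=3,2=3] -> levels [7 8 8 7]
Step 7: flows [0=3,1->3,2->3] -> levels [7 7 7 9]
Step 8: flows [3->0,3->1,3->2] -> levels [8 8 8 6]
Step 9: flows [0->3,1->3,2->3] -> levels [7 7 7 9]
  -> period-2 cycle: step 9 state = step 7 state; never stabilizes
  -> state at step 30: (30-7) mod 2 = 1, same as step 8 -> [8 8 8 6]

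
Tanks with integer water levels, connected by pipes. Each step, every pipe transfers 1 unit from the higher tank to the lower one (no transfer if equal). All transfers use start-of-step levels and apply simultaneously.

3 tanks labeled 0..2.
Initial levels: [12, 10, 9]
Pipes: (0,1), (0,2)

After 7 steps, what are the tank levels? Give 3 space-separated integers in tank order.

Step 1: flows [0->1,0->2] -> levels [10 11 10]
Step 2: flows [1->0,0=2] -> levels [11 10 10]
Step 3: flows [0->1,0->2] -> levels [9 11 11]
Step 4: flows [1->0,2->0] -> levels [11 10 10]
  -> period-2 cycle: step 4 state = step 2 state
  -> state at step 7: (7-2) mod 2 = 1, same as step 3 -> [9 11 11]

Answer: 9 11 11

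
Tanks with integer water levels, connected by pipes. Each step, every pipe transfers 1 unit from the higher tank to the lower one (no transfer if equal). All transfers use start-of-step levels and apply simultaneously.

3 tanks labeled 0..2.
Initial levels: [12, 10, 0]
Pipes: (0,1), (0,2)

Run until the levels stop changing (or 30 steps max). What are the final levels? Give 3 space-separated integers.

Step 1: flows [0->1,0->2] -> levels [10 11 1]
Step 2: flows [1->0,0->2] -> levels [10 10 2]
Step 3: flows [0=1,0->2] -> levels [9 10 3]
Step 4: flows [1->0,0->2] -> levels [9 9 4]
Step 5: flows [0=1,0->2] -> levels [8 9 5]
Step 6: flows [1->0,0->2] -> levels [8 8 6]
Step 7: flows [0=1,0->2] -> levels [7 8 7]
Step 8: flows [1->0,0=2] -> levels [8 7 7]
Step 9: flows [0->1,0->2] -> levels [6 8 8]
Step 10: flows [1->0,2->0] -> levels [8 7 7]
  -> period-2 cycle: step 10 state = step 8 state; never stabilizes
  -> state at step 30: (30-8) mod 2 = 0, same as step 8 -> [8 7 7]

Answer: 8 7 7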